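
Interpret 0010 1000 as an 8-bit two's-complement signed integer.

MSB is 0, so the value is non-negative: 00101000 = 40.

40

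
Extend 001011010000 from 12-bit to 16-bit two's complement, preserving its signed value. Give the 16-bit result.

MSB of 001011010000 is 0; replicate it into the new high bits.
0000|001011010000 → 0000001011010000 (still 720).

0000001011010000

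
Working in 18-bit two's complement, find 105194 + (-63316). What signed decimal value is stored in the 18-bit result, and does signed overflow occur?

41878; no overflow

105194 → 011001101011101010
-63316 → 110000100010101100
  011001101011101010
+ 110000100010101100
= 001010001110010110  (discard carry-out 1)
Result 001010001110010110: MSB = 0 → value 41878.
Addends have opposite signs, so signed overflow cannot occur.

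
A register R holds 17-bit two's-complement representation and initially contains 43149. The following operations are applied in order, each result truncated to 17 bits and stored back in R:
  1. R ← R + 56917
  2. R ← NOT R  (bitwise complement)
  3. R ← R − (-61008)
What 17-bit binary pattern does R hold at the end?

10110011101101101

Start: R = 43149 = 01010100010001101.
R = 43149 + 56917 = 100066; wraps to -31006 = 11000011011100010
R = NOT 11000011011100010 = 00111100100011101 = 31005
R = 31005 − (-61008) = 92013; wraps to -39059 = 10110011101101101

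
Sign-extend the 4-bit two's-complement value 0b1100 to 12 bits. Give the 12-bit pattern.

111111111100

MSB of 1100 is 1; replicate it into the new high bits.
11111111|1100 → 111111111100 (still -4).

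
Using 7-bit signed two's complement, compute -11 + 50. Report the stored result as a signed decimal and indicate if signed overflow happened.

39; no overflow

-11 → 1110101
50 → 0110010
  1110101
+ 0110010
= 0100111  (discard carry-out 1)
Result 0100111: MSB = 0 → value 39.
Addends have opposite signs, so signed overflow cannot occur.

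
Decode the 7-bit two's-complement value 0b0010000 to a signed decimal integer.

MSB is 0, so the value is non-negative: 0010000 = 16.

16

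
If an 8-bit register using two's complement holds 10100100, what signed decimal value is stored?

-92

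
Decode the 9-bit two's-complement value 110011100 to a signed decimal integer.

MSB is 1, so the value is negative.
Invert: 001100011. Add 1: 001100100 = 100. So the value is −100.

-100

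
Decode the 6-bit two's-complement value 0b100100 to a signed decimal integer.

-28

MSB is 1, so the value is negative.
Unsigned reading: 36. Subtract 2^6 = 64: 36 − 64 = -28.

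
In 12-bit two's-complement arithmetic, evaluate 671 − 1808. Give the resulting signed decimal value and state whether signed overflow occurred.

-1137; no overflow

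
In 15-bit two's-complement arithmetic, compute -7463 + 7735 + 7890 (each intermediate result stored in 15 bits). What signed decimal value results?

-7463 + 7735 = 272 (000000100010000)
272 + 7890 = 8162 (001111111100010)

8162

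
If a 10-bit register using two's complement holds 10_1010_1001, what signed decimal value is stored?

MSB is 1, so the value is negative.
Unsigned reading: 681. Subtract 2^10 = 1024: 681 − 1024 = -343.

-343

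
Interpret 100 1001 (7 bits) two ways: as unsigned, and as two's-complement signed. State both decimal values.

Unsigned: 1001001 = 73.
Signed: MSB=1 → 73 − 128 = -55.

unsigned = 73, signed = -55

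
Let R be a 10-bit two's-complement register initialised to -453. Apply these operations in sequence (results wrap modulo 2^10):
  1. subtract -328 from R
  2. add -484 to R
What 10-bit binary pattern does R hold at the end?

0110011111

Start: R = -453 = 1000111011.
R = -453 − (-328) = -125 = 1110000011
R = -125 + (-484) = -609; wraps to 415 = 0110011111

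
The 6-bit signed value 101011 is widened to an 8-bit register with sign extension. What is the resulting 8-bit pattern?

11101011

MSB of 101011 is 1; replicate it into the new high bits.
11|101011 → 11101011 (still -21).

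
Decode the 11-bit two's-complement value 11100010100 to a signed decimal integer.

MSB is 1, so the value is negative.
Invert: 00011101011. Add 1: 00011101100 = 236. So the value is −236.

-236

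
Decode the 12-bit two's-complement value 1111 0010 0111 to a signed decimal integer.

MSB is 1, so the value is negative.
Invert: 000011011000. Add 1: 000011011001 = 217. So the value is −217.

-217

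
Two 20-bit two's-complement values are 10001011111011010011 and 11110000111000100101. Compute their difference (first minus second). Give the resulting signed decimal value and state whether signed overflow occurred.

10001011111011010011 = -475437 (signed)
11110000111000100101 = -61915 (signed)
Subtract via negate-and-add: invert 11110000111000100101 + 1 = 00001111000111011011 (i.e. 61915).
  10001011111011010011
+ 00001111000111011011
= 10011011000010101110
Result 10011011000010101110: MSB = 1 → 635054 − 1048576 = -413522.
Addends (after negating the subtrahend) have opposite signs, so signed overflow cannot occur.

-413522; no overflow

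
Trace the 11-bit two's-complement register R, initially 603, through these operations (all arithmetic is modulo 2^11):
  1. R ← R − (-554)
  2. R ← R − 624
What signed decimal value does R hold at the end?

533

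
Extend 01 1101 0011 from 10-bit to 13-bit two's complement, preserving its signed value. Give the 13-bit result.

0000111010011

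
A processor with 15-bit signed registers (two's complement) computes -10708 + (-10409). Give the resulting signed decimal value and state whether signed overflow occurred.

-10708 → 101011000101100
-10409 → 101011101010111
  101011000101100
+ 101011101010111
= 010110110000011  (discard carry-out 1)
Result 010110110000011: MSB = 0 → value 11651.
Both addends are negative but the stored result is non-negative: signed overflow. The true value -10708 + (-10409) = -21117 lies outside [-16384, 16383].

11651; overflow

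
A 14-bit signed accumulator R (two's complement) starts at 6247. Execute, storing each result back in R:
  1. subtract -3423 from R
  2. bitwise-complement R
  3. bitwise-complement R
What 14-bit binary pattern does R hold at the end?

Start: R = 6247 = 01100001100111.
R = 6247 − (-3423) = 9670; wraps to -6714 = 10010111000110
R = NOT 10010111000110 = 01101000111001 = 6713
R = NOT 01101000111001 = 10010111000110 = -6714

10010111000110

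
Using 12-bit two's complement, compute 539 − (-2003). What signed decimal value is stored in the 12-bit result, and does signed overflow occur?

-1554; overflow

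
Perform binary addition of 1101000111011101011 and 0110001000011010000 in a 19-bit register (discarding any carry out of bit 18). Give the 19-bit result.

0011001111110111011

  1101000111011101011
+ 0110001000011010000
= 0011001111110111011  (discard carry-out 1)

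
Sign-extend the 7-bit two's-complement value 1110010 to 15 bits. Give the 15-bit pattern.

111111111110010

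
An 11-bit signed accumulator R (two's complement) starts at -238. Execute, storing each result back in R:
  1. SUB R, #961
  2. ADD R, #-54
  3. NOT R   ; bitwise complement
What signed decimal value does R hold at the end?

-796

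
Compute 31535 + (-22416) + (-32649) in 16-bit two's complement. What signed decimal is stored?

-23530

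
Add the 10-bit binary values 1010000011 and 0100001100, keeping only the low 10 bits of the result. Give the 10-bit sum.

1110001111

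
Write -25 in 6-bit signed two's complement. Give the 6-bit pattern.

100111

|-25| = 25 = 011001 in 6 bits.
Invert the bits: 100110. Add 1: 100111.
Check: 100111 reads as 39 − 64 = -25.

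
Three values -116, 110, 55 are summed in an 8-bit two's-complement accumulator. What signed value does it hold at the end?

-116 + 110 = -6 (11111010)
-6 + 55 = 49 (00110001)

49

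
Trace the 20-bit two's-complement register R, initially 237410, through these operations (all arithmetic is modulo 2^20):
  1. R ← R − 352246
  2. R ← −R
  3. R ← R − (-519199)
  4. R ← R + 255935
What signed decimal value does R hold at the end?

-158606

Start: R = 237410 = 00111001111101100010.
R = 237410 − 352246 = -114836 = 11100011111101101100
R = −(-114836) = 114836 = 00011100000010010100
R = 114836 − (-519199) = 634035; wraps to -414541 = 10011010110010110011
R = -414541 + 255935 = -158606 = 11011001010001110010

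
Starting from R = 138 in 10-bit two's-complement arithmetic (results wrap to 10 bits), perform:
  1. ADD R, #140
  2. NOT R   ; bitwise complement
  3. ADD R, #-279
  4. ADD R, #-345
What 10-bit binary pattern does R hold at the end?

0001111001

Start: R = 138 = 0010001010.
R = 138 + 140 = 278 = 0100010110
R = NOT 0100010110 = 1011101001 = -279
R = -279 + (-279) = -558; wraps to 466 = 0111010010
R = 466 + (-345) = 121 = 0001111001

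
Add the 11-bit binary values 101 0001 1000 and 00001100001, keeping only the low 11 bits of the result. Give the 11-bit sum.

10101111001

  10100011000
+ 00001100001
= 10101111001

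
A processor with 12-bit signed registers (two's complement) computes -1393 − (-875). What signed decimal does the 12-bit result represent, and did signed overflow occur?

-518; no overflow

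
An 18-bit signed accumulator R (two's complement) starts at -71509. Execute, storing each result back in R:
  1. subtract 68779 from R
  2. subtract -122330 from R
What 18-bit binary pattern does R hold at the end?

Start: R = -71509 = 101110100010101011.
R = -71509 − 68779 = -140288; wraps to 121856 = 011101110000000000
R = 121856 − (-122330) = 244186; wraps to -17958 = 111011100111011010

111011100111011010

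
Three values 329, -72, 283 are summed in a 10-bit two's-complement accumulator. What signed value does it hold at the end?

329 + (-72) = 257 (0100000001)
257 + 283 = 540 → wraps to -484 (1000011100)

-484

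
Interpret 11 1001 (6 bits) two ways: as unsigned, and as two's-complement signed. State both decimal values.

unsigned = 57, signed = -7

Unsigned: 111001 = 57.
Signed: MSB=1 → 57 − 64 = -7.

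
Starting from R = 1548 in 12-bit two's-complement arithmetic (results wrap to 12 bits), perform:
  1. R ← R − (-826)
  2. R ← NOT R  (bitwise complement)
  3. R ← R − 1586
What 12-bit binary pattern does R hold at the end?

000010000111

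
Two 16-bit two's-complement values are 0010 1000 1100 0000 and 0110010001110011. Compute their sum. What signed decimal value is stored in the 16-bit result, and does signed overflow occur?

-29389; overflow

0010 1000 1100 0000 → 0010100011000000 = 10432 (signed)
0110010001110011 = 25715 (signed)
  0010100011000000
+ 0110010001110011
= 1000110100110011
Result 1000110100110011: MSB = 1 → 36147 − 65536 = -29389.
Both addends are non-negative but the stored result is negative: signed overflow. The true value 10432 + 25715 = 36147 lies outside [-32768, 32767].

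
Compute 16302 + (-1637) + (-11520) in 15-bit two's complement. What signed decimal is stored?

3145

16302 + (-1637) = 14665 (011100101001001)
14665 + (-11520) = 3145 (000110001001001)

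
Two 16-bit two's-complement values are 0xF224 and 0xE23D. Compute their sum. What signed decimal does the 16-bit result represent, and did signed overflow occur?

0xF224 = 1111001000100100 = -3548 (signed)
0xE23D = 1110001000111101 = -7619 (signed)
  1111001000100100
+ 1110001000111101
= 1101010001100001  (discard carry-out 1)
Result 1101010001100001: MSB = 1 → 54369 − 65536 = -11167.
Both addends are negative and so is the stored result: no signed overflow.

-11167; no overflow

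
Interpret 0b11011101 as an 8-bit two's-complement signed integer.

-35

MSB is 1, so the value is negative.
Unsigned reading: 221. Subtract 2^8 = 256: 221 − 256 = -35.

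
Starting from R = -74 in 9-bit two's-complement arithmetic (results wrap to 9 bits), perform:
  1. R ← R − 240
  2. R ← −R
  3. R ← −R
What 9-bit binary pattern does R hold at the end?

011000110

Start: R = -74 = 110110110.
R = -74 − 240 = -314; wraps to 198 = 011000110
R = −(198) = -198 = 100111010
R = −(-198) = 198 = 011000110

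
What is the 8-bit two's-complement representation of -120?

|-120| = 120 = 01111000 in 8 bits.
Invert the bits: 10000111. Add 1: 10001000.
Check: 10001000 reads as 136 − 256 = -120.

10001000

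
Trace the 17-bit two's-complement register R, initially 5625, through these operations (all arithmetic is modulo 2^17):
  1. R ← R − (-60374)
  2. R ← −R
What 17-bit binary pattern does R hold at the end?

01111111000110001

Start: R = 5625 = 00001010111111001.
R = 5625 − (-60374) = 65999; wraps to -65073 = 10000000111001111
R = −(-65073) = 65073 = 01111111000110001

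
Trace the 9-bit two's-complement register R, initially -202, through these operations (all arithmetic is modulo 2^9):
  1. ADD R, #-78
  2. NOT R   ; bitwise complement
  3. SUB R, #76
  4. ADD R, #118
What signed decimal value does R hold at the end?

Start: R = -202 = 100110110.
R = -202 + (-78) = -280; wraps to 232 = 011101000
R = NOT 011101000 = 100010111 = -233
R = -233 − 76 = -309; wraps to 203 = 011001011
R = 203 + 118 = 321; wraps to -191 = 101000001

-191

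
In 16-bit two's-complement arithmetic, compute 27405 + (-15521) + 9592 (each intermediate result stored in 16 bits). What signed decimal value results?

27405 + (-15521) = 11884 (0010111001101100)
11884 + 9592 = 21476 (0101001111100100)

21476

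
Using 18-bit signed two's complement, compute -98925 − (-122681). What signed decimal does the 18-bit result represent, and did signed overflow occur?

23756; no overflow

-98925 → 100111110110010011
-122681 → 100010000011000111
Subtract via negate-and-add: invert 100010000011000111 + 1 = 011101111100111001 (i.e. 122681).
  100111110110010011
+ 011101111100111001
= 000101110011001100  (discard carry-out 1)
Result 000101110011001100: MSB = 0 → value 23756.
Addends (after negating the subtrahend) have opposite signs, so signed overflow cannot occur.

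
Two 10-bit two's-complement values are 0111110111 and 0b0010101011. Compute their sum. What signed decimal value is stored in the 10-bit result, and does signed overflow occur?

0111110111 = 503 (signed)
0b0010101011 → 0010101011 = 171 (signed)
  0111110111
+ 0010101011
= 1010100010
Result 1010100010: MSB = 1 → 674 − 1024 = -350.
Both addends are non-negative but the stored result is negative: signed overflow. The true value 503 + 171 = 674 lies outside [-512, 511].

-350; overflow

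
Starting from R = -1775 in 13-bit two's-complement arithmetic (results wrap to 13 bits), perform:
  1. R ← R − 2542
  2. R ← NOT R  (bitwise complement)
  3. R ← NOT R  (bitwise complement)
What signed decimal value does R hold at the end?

3875

Start: R = -1775 = 1100100010001.
R = -1775 − 2542 = -4317; wraps to 3875 = 0111100100011
R = NOT 0111100100011 = 1000011011100 = -3876
R = NOT 1000011011100 = 0111100100011 = 3875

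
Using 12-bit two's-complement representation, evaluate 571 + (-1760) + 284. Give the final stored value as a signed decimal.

571 + (-1760) = -1189 (101101011011)
-1189 + 284 = -905 (110001110111)

-905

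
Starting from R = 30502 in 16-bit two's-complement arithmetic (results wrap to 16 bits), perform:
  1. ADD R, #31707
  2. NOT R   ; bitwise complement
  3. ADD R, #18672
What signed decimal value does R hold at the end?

Start: R = 30502 = 0111011100100110.
R = 30502 + 31707 = 62209; wraps to -3327 = 1111001100000001
R = NOT 1111001100000001 = 0000110011111110 = 3326
R = 3326 + 18672 = 21998 = 0101010111101110

21998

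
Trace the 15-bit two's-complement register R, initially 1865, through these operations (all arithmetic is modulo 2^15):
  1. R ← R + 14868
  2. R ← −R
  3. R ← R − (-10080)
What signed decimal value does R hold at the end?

Start: R = 1865 = 000011101001001.
R = 1865 + 14868 = 16733; wraps to -16035 = 100000101011101
R = −(-16035) = 16035 = 011111010100011
R = 16035 − (-10080) = 26115; wraps to -6653 = 110011000000011

-6653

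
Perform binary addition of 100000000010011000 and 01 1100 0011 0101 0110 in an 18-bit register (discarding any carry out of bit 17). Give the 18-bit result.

111100001111101110

  100000000010011000
+ 011100001101010110
= 111100001111101110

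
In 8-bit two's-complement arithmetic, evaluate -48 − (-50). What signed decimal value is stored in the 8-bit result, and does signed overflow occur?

-48 → 11010000
-50 → 11001110
Subtract via negate-and-add: invert 11001110 + 1 = 00110010 (i.e. 50).
  11010000
+ 00110010
= 00000010  (discard carry-out 1)
Result 00000010: MSB = 0 → value 2.
Addends (after negating the subtrahend) have opposite signs, so signed overflow cannot occur.

2; no overflow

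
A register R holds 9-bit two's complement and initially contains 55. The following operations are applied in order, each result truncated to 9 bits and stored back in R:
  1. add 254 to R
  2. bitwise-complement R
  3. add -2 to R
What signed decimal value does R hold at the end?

200

Start: R = 55 = 000110111.
R = 55 + 254 = 309; wraps to -203 = 100110101
R = NOT 100110101 = 011001010 = 202
R = 202 + (-2) = 200 = 011001000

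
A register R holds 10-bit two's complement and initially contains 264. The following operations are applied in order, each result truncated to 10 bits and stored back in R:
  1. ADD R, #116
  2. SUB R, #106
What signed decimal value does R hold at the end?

Start: R = 264 = 0100001000.
R = 264 + 116 = 380 = 0101111100
R = 380 − 106 = 274 = 0100010010

274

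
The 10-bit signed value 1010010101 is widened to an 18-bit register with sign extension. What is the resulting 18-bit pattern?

111111111010010101

MSB of 1010010101 is 1; replicate it into the new high bits.
11111111|1010010101 → 111111111010010101 (still -363).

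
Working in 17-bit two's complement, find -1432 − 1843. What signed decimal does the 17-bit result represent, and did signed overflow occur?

-1432 → 11111101001101000
1843 → 00000011100110011
Subtract via negate-and-add: invert 00000011100110011 + 1 = 11111100011001101 (i.e. -1843).
  11111101001101000
+ 11111100011001101
= 11111001100110101  (discard carry-out 1)
Result 11111001100110101: MSB = 1 → 127797 − 131072 = -3275.
Both addends (after negating the subtrahend) are negative and so is the stored result: no signed overflow.

-3275; no overflow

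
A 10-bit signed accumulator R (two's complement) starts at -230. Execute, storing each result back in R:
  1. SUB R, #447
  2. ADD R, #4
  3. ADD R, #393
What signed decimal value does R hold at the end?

-280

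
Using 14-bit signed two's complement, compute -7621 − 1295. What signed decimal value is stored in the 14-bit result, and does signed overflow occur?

7468; overflow

-7621 → 10001000111011
1295 → 00010100001111
Subtract via negate-and-add: invert 00010100001111 + 1 = 11101011110001 (i.e. -1295).
  10001000111011
+ 11101011110001
= 01110100101100  (discard carry-out 1)
Result 01110100101100: MSB = 0 → value 7468.
Both addends (after negating the subtrahend) are negative but the stored result is non-negative: signed overflow. The true value -7621 − 1295 = -8916 lies outside [-8192, 8191].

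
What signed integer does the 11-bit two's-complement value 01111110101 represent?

MSB is 0, so the value is non-negative: 01111110101 = 1013.

1013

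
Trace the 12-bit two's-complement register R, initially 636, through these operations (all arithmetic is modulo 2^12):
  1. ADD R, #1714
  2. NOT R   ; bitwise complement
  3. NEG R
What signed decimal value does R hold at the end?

-1745

Start: R = 636 = 001001111100.
R = 636 + 1714 = 2350; wraps to -1746 = 100100101110
R = NOT 100100101110 = 011011010001 = 1745
R = −(1745) = -1745 = 100100101111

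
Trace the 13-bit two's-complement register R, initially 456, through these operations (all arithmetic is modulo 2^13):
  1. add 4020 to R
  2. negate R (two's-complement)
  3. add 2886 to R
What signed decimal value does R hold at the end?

Start: R = 456 = 0000111001000.
R = 456 + 4020 = 4476; wraps to -3716 = 1000101111100
R = −(-3716) = 3716 = 0111010000100
R = 3716 + 2886 = 6602; wraps to -1590 = 1100111001010

-1590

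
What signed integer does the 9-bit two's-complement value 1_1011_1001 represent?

-71

MSB is 1, so the value is negative.
Invert: 001000110. Add 1: 001000111 = 71. So the value is −71.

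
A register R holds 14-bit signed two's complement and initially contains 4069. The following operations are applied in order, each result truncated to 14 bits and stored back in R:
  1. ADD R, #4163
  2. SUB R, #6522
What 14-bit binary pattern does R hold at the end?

00011010101110

Start: R = 4069 = 00111111100101.
R = 4069 + 4163 = 8232; wraps to -8152 = 10000000101000
R = -8152 − 6522 = -14674; wraps to 1710 = 00011010101110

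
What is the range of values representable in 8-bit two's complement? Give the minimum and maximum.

Minimum: −2^7 = -128.
Maximum: 2^7 − 1 = 127.

min = -128, max = 127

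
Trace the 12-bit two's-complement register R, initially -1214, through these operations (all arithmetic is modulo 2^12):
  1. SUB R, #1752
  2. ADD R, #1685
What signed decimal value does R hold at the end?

-1281

Start: R = -1214 = 101101000010.
R = -1214 − 1752 = -2966; wraps to 1130 = 010001101010
R = 1130 + 1685 = 2815; wraps to -1281 = 101011111111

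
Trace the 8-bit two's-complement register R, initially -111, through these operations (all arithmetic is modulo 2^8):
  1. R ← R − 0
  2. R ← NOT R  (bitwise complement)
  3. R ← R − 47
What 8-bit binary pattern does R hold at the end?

Start: R = -111 = 10010001.
R = -111 − 0 = -111 = 10010001
R = NOT 10010001 = 01101110 = 110
R = 110 − 47 = 63 = 00111111

00111111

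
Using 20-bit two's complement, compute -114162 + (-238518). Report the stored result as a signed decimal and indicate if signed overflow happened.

-114162 → 11100100001000001110
-238518 → 11000101110001001010
  11100100001000001110
+ 11000101110001001010
= 10101001111001011000  (discard carry-out 1)
Result 10101001111001011000: MSB = 1 → 695896 − 1048576 = -352680.
Both addends are negative and so is the stored result: no signed overflow.

-352680; no overflow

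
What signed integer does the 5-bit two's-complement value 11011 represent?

-5

MSB is 1, so the value is negative.
Invert: 00100. Add 1: 00101 = 5. So the value is −5.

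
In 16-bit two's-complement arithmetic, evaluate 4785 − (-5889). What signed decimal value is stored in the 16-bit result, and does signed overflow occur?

4785 → 0001001010110001
-5889 → 1110100011111111
Subtract via negate-and-add: invert 1110100011111111 + 1 = 0001011100000001 (i.e. 5889).
  0001001010110001
+ 0001011100000001
= 0010100110110010
Result 0010100110110010: MSB = 0 → value 10674.
Both addends (after negating the subtrahend) are non-negative and so is the stored result: no signed overflow.

10674; no overflow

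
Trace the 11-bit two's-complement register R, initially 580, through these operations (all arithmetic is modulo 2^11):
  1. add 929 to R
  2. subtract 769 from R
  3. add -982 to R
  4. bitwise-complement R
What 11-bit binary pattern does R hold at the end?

Start: R = 580 = 01001000100.
R = 580 + 929 = 1509; wraps to -539 = 10111100101
R = -539 − 769 = -1308; wraps to 740 = 01011100100
R = 740 + (-982) = -242 = 11100001110
R = NOT 11100001110 = 00011110001 = 241

00011110001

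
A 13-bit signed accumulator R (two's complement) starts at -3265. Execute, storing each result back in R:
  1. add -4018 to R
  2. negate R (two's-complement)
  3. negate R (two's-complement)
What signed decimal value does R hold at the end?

Start: R = -3265 = 1001100111111.
R = -3265 + (-4018) = -7283; wraps to 909 = 0001110001101
R = −(909) = -909 = 1110001110011
R = −(-909) = 909 = 0001110001101

909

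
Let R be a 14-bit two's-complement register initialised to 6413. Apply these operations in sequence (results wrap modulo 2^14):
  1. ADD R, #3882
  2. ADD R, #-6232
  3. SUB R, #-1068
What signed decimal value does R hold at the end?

5131

Start: R = 6413 = 01100100001101.
R = 6413 + 3882 = 10295; wraps to -6089 = 10100000110111
R = -6089 + (-6232) = -12321; wraps to 4063 = 00111111011111
R = 4063 − (-1068) = 5131 = 01010000001011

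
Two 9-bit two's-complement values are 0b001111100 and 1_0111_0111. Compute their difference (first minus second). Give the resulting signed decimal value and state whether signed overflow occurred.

0b001111100 → 001111100 = 124 (signed)
1_0111_0111 → 101110111 = -137 (signed)
Subtract via negate-and-add: invert 101110111 + 1 = 010001001 (i.e. 137).
  001111100
+ 010001001
= 100000101
Result 100000101: MSB = 1 → 261 − 512 = -251.
Both addends (after negating the subtrahend) are non-negative but the stored result is negative: signed overflow. The true value 124 − (-137) = 261 lies outside [-256, 255].

-251; overflow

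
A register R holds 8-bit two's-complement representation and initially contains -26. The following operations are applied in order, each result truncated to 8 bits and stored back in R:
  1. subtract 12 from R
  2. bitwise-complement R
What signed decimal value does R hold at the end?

Start: R = -26 = 11100110.
R = -26 − 12 = -38 = 11011010
R = NOT 11011010 = 00100101 = 37

37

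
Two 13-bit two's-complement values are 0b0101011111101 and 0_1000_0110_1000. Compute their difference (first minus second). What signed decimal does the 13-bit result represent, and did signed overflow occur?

0b0101011111101 → 0101011111101 = 2813 (signed)
0_1000_0110_1000 → 0100001101000 = 2152 (signed)
Subtract via negate-and-add: invert 0100001101000 + 1 = 1011110011000 (i.e. -2152).
  0101011111101
+ 1011110011000
= 0001010010101  (discard carry-out 1)
Result 0001010010101: MSB = 0 → value 661.
Addends (after negating the subtrahend) have opposite signs, so signed overflow cannot occur.

661; no overflow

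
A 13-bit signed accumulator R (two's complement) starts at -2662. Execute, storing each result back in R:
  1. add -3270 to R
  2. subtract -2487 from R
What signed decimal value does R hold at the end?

Start: R = -2662 = 1010110011010.
R = -2662 + (-3270) = -5932; wraps to 2260 = 0100011010100
R = 2260 − (-2487) = 4747; wraps to -3445 = 1001010001011

-3445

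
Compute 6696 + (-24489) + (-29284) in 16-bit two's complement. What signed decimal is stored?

18459

6696 + (-24489) = -17793 (1011101001111111)
-17793 + (-29284) = -47077 → wraps to 18459 (0100100000011011)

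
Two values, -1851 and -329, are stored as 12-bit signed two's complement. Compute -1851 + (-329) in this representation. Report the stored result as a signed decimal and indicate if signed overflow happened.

1916; overflow

-1851 → 100011000101
-329 → 111010110111
  100011000101
+ 111010110111
= 011101111100  (discard carry-out 1)
Result 011101111100: MSB = 0 → value 1916.
Both addends are negative but the stored result is non-negative: signed overflow. The true value -1851 + (-329) = -2180 lies outside [-2048, 2047].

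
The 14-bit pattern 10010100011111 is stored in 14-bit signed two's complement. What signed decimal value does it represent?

-6881

MSB is 1, so the value is negative.
Unsigned reading: 9503. Subtract 2^14 = 16384: 9503 − 16384 = -6881.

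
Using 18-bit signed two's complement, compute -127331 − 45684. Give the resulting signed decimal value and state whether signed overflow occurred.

89129; overflow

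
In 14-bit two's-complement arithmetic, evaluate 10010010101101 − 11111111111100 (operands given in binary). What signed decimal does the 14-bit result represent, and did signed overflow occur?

10010010101101 = -6995 (signed)
11111111111100 = -4 (signed)
Subtract via negate-and-add: invert 11111111111100 + 1 = 00000000000100 (i.e. 4).
  10010010101101
+ 00000000000100
= 10010010110001
Result 10010010110001: MSB = 1 → 9393 − 16384 = -6991.
Addends (after negating the subtrahend) have opposite signs, so signed overflow cannot occur.

-6991; no overflow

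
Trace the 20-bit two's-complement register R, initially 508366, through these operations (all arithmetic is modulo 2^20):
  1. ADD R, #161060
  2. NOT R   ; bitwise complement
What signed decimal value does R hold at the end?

Start: R = 508366 = 01111100000111001110.
R = 508366 + 161060 = 669426; wraps to -379150 = 10100011011011110010
R = NOT 10100011011011110010 = 01011100100100001101 = 379149

379149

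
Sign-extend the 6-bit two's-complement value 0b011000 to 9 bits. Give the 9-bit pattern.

MSB of 011000 is 0; replicate it into the new high bits.
000|011000 → 000011000 (still 24).

000011000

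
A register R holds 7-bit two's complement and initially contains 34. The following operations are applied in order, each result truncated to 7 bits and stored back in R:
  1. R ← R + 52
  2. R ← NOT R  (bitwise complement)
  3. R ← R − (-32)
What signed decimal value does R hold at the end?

Start: R = 34 = 0100010.
R = 34 + 52 = 86; wraps to -42 = 1010110
R = NOT 1010110 = 0101001 = 41
R = 41 − (-32) = 73; wraps to -55 = 1001001

-55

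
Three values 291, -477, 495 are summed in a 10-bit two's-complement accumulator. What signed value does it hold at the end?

291 + (-477) = -186 (1101000110)
-186 + 495 = 309 (0100110101)

309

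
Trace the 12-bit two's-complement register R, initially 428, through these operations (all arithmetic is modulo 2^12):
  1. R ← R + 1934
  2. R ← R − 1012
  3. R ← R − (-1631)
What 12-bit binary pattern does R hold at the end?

Start: R = 428 = 000110101100.
R = 428 + 1934 = 2362; wraps to -1734 = 100100111010
R = -1734 − 1012 = -2746; wraps to 1350 = 010101000110
R = 1350 − (-1631) = 2981; wraps to -1115 = 101110100101

101110100101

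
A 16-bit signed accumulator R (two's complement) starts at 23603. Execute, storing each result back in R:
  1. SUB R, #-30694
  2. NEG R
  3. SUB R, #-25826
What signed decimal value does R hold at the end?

-28471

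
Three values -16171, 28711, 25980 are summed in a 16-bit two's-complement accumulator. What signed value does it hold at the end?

-16171 + 28711 = 12540 (0011000011111100)
12540 + 25980 = 38520 → wraps to -27016 (1001011001111000)

-27016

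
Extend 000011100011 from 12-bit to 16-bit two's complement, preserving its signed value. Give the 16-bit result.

0000000011100011

MSB of 000011100011 is 0; replicate it into the new high bits.
0000|000011100011 → 0000000011100011 (still 227).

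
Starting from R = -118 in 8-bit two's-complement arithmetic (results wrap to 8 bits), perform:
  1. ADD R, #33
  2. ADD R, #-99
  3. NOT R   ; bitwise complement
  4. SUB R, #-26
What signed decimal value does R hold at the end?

-47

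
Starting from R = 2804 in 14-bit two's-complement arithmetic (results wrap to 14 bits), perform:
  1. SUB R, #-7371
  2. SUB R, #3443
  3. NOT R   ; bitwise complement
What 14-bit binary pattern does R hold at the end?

10010110110011

Start: R = 2804 = 00101011110100.
R = 2804 − (-7371) = 10175; wraps to -6209 = 10011110111111
R = -6209 − 3443 = -9652; wraps to 6732 = 01101001001100
R = NOT 01101001001100 = 10010110110011 = -6733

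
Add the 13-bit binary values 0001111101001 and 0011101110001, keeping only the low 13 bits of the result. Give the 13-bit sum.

0101101011010

  0001111101001
+ 0011101110001
= 0101101011010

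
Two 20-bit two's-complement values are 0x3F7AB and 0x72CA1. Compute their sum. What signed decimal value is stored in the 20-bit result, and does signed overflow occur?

0x3F7AB = 00111111011110101011 = 260011 (signed)
0x72CA1 = 01110010110010100001 = 470177 (signed)
  00111111011110101011
+ 01110010110010100001
= 10110010010001001100
Result 10110010010001001100: MSB = 1 → 730188 − 1048576 = -318388.
Both addends are non-negative but the stored result is negative: signed overflow. The true value 260011 + 470177 = 730188 lies outside [-524288, 524287].

-318388; overflow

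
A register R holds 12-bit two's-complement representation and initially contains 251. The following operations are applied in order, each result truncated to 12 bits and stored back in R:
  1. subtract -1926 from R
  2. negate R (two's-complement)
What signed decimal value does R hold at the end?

Start: R = 251 = 000011111011.
R = 251 − (-1926) = 2177; wraps to -1919 = 100010000001
R = −(-1919) = 1919 = 011101111111

1919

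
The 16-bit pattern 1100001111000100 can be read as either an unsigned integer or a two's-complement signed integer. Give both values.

Unsigned: 1100001111000100 = 50116.
Signed: MSB=1 → 50116 − 65536 = -15420.

unsigned = 50116, signed = -15420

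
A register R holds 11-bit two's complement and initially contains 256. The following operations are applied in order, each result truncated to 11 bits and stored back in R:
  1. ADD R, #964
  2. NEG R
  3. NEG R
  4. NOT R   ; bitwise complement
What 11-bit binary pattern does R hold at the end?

01100111011

Start: R = 256 = 00100000000.
R = 256 + 964 = 1220; wraps to -828 = 10011000100
R = −(-828) = 828 = 01100111100
R = −(828) = -828 = 10011000100
R = NOT 10011000100 = 01100111011 = 827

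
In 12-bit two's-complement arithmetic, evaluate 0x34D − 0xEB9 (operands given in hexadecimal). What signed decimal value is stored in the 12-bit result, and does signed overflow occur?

0x34D = 001101001101 = 845 (signed)
0xEB9 = 111010111001 = -327 (signed)
Subtract via negate-and-add: invert 111010111001 + 1 = 000101000111 (i.e. 327).
  001101001101
+ 000101000111
= 010010010100
Result 010010010100: MSB = 0 → value 1172.
Both addends (after negating the subtrahend) are non-negative and so is the stored result: no signed overflow.

1172; no overflow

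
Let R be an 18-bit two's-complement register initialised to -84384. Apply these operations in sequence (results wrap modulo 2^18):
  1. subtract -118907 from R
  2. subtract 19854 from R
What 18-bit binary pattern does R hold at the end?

000011100101001101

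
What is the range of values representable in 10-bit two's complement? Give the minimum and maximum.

Minimum: −2^9 = -512.
Maximum: 2^9 − 1 = 511.

min = -512, max = 511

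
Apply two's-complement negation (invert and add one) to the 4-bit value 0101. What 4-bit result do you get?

Invert: 1010. Add 1: 1011.
Check: 0101 = 5, 1011 = -5.

1011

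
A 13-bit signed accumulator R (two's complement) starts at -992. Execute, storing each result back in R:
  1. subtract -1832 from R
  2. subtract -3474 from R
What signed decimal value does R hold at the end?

-3878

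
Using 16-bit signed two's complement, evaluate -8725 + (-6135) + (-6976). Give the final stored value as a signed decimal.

-21836

-8725 + (-6135) = -14860 (1100010111110100)
-14860 + (-6976) = -21836 (1010101010110100)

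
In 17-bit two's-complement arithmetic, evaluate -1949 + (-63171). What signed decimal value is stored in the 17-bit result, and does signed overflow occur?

-65120; no overflow

-1949 → 11111100001100011
-63171 → 10000100100111101
  11111100001100011
+ 10000100100111101
= 10000000110100000  (discard carry-out 1)
Result 10000000110100000: MSB = 1 → 65952 − 131072 = -65120.
Both addends are negative and so is the stored result: no signed overflow.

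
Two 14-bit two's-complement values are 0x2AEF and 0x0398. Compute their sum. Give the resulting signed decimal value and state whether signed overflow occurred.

0x2AEF = 10101011101111 = -5393 (signed)
0x0398 = 00001110011000 = 920 (signed)
  10101011101111
+ 00001110011000
= 10111010000111
Result 10111010000111: MSB = 1 → 11911 − 16384 = -4473.
Addends have opposite signs, so signed overflow cannot occur.

-4473; no overflow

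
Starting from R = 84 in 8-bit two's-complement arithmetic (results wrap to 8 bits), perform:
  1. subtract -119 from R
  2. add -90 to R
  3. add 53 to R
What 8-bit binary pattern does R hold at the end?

Start: R = 84 = 01010100.
R = 84 − (-119) = 203; wraps to -53 = 11001011
R = -53 + (-90) = -143; wraps to 113 = 01110001
R = 113 + 53 = 166; wraps to -90 = 10100110

10100110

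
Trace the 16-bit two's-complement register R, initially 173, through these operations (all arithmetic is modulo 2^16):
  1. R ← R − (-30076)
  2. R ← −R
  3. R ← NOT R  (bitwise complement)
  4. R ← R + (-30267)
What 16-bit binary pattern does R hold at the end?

1111111111101101

Start: R = 173 = 0000000010101101.
R = 173 − (-30076) = 30249 = 0111011000101001
R = −(30249) = -30249 = 1000100111010111
R = NOT 1000100111010111 = 0111011000101000 = 30248
R = 30248 + (-30267) = -19 = 1111111111101101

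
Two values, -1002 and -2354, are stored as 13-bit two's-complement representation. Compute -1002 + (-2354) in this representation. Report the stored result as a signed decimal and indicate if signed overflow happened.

-3356; no overflow

-1002 → 1110000010110
-2354 → 1011011001110
  1110000010110
+ 1011011001110
= 1001011100100  (discard carry-out 1)
Result 1001011100100: MSB = 1 → 4836 − 8192 = -3356.
Both addends are negative and so is the stored result: no signed overflow.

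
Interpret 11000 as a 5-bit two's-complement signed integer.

MSB is 1, so the value is negative.
Unsigned reading: 24. Subtract 2^5 = 32: 24 − 32 = -8.

-8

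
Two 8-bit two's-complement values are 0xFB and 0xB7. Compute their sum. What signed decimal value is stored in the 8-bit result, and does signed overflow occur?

-78; no overflow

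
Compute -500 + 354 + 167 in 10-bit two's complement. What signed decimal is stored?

21

-500 + 354 = -146 (1101101110)
-146 + 167 = 21 (0000010101)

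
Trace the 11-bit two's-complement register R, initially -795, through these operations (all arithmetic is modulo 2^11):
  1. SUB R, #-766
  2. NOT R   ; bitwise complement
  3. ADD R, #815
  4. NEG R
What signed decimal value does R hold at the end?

Start: R = -795 = 10011100101.
R = -795 − (-766) = -29 = 11111100011
R = NOT 11111100011 = 00000011100 = 28
R = 28 + 815 = 843 = 01101001011
R = −(843) = -843 = 10010110101

-843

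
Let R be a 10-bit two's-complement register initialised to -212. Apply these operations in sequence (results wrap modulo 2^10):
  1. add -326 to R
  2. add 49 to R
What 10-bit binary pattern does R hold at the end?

1000010111

Start: R = -212 = 1100101100.
R = -212 + (-326) = -538; wraps to 486 = 0111100110
R = 486 + 49 = 535; wraps to -489 = 1000010111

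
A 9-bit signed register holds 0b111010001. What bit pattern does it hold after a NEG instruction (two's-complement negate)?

000101111

Invert: 000101110. Add 1: 000101111.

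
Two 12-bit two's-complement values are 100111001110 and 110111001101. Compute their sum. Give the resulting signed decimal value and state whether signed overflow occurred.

1947; overflow

100111001110 = -1586 (signed)
110111001101 = -563 (signed)
  100111001110
+ 110111001101
= 011110011011  (discard carry-out 1)
Result 011110011011: MSB = 0 → value 1947.
Both addends are negative but the stored result is non-negative: signed overflow. The true value -1586 + (-563) = -2149 lies outside [-2048, 2047].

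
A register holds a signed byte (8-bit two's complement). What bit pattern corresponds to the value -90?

|-90| = 90 = 01011010 in 8 bits.
Invert the bits: 10100101. Add 1: 10100110.
Check: 10100110 reads as 166 − 256 = -90.

10100110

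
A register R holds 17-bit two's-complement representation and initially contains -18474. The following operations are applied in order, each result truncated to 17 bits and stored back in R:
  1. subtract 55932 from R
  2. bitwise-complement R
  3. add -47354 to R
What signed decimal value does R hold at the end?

27051

Start: R = -18474 = 11011011111010110.
R = -18474 − 55932 = -74406; wraps to 56666 = 01101110101011010
R = NOT 01101110101011010 = 10010001010100101 = -56667
R = -56667 + (-47354) = -104021; wraps to 27051 = 00110100110101011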